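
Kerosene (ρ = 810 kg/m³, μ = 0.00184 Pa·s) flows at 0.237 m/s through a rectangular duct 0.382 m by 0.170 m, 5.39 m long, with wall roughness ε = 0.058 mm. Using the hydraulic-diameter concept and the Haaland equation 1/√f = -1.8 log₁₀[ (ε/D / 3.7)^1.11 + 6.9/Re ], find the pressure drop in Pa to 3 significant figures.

Hydraulic diameter D_h = 4A/P = 4·(0.382·0.17)/(2·(0.382+0.17)) = 0.2598/1.104 = 0.2353 m.
Re = ρVD_h/μ = 810·0.237·0.2353/0.00184 = 2.455e+04.
ε/D_h = 5.8e-05/0.2353 = 0.000247; Haaland gives 1/√f = -1.8 log₁₀[2.31e-05+0.000281] = 6.33, so f = 0.02495.
ΔP = f(L/D_h)(ρV²/2) = 0.02495·5.39/0.2353·22.75 = 13 Pa.

ΔP ≈ 13.0 Pa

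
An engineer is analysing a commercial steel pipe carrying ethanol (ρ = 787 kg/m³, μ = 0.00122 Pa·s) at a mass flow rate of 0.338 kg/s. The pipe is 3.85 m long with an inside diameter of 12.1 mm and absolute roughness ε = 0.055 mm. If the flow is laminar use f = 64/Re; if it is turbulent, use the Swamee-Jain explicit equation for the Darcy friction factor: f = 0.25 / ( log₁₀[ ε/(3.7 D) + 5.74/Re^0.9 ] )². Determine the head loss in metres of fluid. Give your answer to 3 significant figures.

h_f ≈ 7.48 m

A = πD²/4 = π(0.0121)²/4 = 0.000115 m²; mean velocity V = ṁ/(ρA) = 0.338/(787 · 0.000115) = 3.735 m/s.
Reynolds number Re = ρVD/μ = 787 · 3.735 · 0.0121 / 0.00122 = 2.915e+04.
Re > 4000 → turbulent. Relative roughness ε/D = 5.5e-05/0.0121 = 0.00455. Swamee-Jain: f = 0.25/(log₁₀[0.00455/3.7 + 5.74/2.915e+04^0.9])² = 0.25/(log₁₀[0.00123 + 0.00055])² = 0.25/(-2.75)² = 0.03306.
Darcy-Weisbach: ΔP = f(L/D)(ρV²/2) = 0.03306·(3.85/0.0121)·(787·3.735²/2) = 0.03306·318.2·5489 = 5.774e+04 Pa.
Head loss h_f = ΔP/(ρg) = 5.774e+04/(787·9.81) = 7.48 m.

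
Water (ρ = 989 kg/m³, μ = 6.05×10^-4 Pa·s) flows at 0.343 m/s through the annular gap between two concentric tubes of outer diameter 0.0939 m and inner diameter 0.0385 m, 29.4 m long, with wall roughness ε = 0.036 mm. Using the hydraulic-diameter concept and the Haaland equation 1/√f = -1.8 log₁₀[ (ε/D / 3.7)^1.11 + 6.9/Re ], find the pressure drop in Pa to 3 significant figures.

Hydraulic diameter D_h = 4A/P = D_o - D_i = 0.0939 - 0.0385 = 0.0554 m.
Re = ρVD_h/μ = 989·0.343·0.0554/0.000605 = 3.106e+04.
ε/D_h = 3.6e-05/0.0554 = 0.00065; Haaland gives 1/√f = -1.8 log₁₀[6.78e-05+0.000222] = 6.368, so f = 0.02466.
ΔP = f(L/D_h)(ρV²/2) = 0.02466·29.4/0.0554·58.18 = 761.4 Pa.

ΔP ≈ 761 Pa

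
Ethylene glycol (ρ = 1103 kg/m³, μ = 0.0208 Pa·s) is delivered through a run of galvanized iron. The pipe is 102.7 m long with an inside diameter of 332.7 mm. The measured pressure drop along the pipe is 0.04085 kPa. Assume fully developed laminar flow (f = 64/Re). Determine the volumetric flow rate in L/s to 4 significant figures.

Q ≈ 5.751 L/s

For laminar flow, f = 64/Re with Re = ρVD/μ, so Darcy-Weisbach reduces to ΔP = 32μLV/D². Solving for V: V = ΔP·D²/(32μL) = 40.85·(0.3327)²/(32·0.0208·102.7) = 0.06615 m/s.
Check: Re = ρVD/μ = 1103·0.06615·0.3327/0.0208 = 1167 < 2300, so the laminar assumption holds.
Q = V·A = 0.06615·(π/4·0.3327²) = 0.005751 m³/s = 5.751 L/s.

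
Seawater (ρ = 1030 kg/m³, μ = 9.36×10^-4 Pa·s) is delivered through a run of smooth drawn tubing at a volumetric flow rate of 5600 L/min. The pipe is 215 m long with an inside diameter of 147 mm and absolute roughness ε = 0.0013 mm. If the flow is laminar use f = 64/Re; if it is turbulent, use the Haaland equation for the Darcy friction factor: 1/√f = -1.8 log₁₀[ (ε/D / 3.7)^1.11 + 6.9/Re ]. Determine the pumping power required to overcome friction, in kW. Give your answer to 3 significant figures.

Q = 5600 L/min = 5600/60000 = 0.09333 m³/s.
Cross-sectional area A = πD²/4 = π(0.147)²/4 = 0.01697 m²; mean velocity V = Q/A = 0.09333/0.01697 = 5.499 m/s.
Reynolds number Re = ρVD/μ = 1030 · 5.499 · 0.147 / 0.000936 = 8.896e+05.
Re > 4000 → turbulent. Relative roughness ε/D = 1.3e-06/0.147 = 8.84e-06. Haaland: 1/√f = -1.8 log₁₀[(8.84e-06/3.7)^1.11 + 6.9/8.896e+05] = -1.8 log₁₀[5.76e-07 + 7.76e-06] = 9.143, so f = 0.01196.
Darcy-Weisbach: ΔP = f(L/D)(ρV²/2) = 0.01196·(215/0.147)·(1030·5.499²/2) = 0.01196·1463·1.558e+04 = 2.725e+05 Pa.
Pumping power P = QΔP = 0.09333·2.725e+05 = 25440 W = 25.4 kW.

P ≈ 25.4 kW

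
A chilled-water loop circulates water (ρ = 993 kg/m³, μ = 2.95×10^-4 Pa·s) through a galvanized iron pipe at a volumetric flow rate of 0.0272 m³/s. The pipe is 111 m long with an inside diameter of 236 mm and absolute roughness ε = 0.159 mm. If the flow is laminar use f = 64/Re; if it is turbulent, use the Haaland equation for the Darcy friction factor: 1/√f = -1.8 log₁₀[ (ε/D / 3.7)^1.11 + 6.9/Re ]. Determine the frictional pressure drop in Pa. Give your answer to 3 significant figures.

ΔP ≈ 1680 Pa

Cross-sectional area A = πD²/4 = π(0.236)²/4 = 0.04374 m²; mean velocity V = Q/A = 0.0272/0.04374 = 0.6218 m/s.
Reynolds number Re = ρVD/μ = 993 · 0.6218 · 0.236 / 0.000295 = 4.94e+05.
Re > 4000 → turbulent. Relative roughness ε/D = 0.000159/0.236 = 0.000674. Haaland: 1/√f = -1.8 log₁₀[(0.000674/3.7)^1.11 + 6.9/4.94e+05] = -1.8 log₁₀[7.06e-05 + 1.4e-05] = 7.331, so f = 0.01861.
Darcy-Weisbach: ΔP = f(L/D)(ρV²/2) = 0.01861·(111/0.236)·(993·0.6218²/2) = 0.01861·470.3·192 = 1680 Pa.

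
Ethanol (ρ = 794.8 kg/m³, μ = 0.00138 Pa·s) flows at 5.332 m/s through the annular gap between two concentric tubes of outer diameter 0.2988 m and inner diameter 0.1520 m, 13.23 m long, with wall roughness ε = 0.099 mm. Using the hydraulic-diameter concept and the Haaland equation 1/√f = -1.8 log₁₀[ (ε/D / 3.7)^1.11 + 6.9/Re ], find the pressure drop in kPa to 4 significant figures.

ΔP ≈ 19.01 kPa

Hydraulic diameter D_h = 4A/P = D_o - D_i = 0.2988 - 0.152 = 0.1468 m.
Re = ρVD_h/μ = 794.8·5.332·0.1468/0.00138 = 4.508e+05.
ε/D_h = 9.9e-05/0.1468 = 0.000674; Haaland gives 1/√f = -1.8 log₁₀[7.07e-05+1.53e-05] = 7.318, so f = 0.01867.
ΔP = f(L/D_h)(ρV²/2) = 0.01867·13.23/0.1468·1.13e+04 = 1.901e+04 Pa.
ΔP = 19.01 kPa.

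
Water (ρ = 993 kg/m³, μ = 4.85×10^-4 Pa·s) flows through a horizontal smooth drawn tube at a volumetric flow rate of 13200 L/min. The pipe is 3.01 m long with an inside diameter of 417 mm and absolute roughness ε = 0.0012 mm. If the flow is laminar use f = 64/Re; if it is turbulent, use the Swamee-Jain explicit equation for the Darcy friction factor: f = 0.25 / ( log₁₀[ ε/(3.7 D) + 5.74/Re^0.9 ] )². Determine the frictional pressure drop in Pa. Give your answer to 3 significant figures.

Q = 13200 L/min = 13200/60000 = 0.22 m³/s.
Cross-sectional area A = πD²/4 = π(0.417)²/4 = 0.1366 m²; mean velocity V = Q/A = 0.22/0.1366 = 1.611 m/s.
Reynolds number Re = ρVD/μ = 993 · 1.611 · 0.417 / 0.000485 = 1.375e+06.
Re > 4000 → turbulent. Relative roughness ε/D = 1.2e-06/0.417 = 2.88e-06. Swamee-Jain: f = 0.25/(log₁₀[2.88e-06/3.7 + 5.74/1.375e+06^0.9])² = 0.25/(log₁₀[7.78e-07 + 1.72e-05])² = 0.25/(-4.746)² = 0.0111.
Darcy-Weisbach: ΔP = f(L/D)(ρV²/2) = 0.0111·(3.01/0.417)·(993·1.611²/2) = 0.0111·7.218·1288 = 103.2 Pa.

ΔP ≈ 103 Pa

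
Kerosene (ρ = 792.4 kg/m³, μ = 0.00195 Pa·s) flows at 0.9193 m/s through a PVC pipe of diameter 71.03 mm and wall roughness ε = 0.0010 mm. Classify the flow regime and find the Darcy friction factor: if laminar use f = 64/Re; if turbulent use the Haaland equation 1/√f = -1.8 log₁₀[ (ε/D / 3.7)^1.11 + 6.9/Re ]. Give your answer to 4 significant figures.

Re = ρVD/μ = 792.4·0.9193·0.07103/0.00195 = 2.653e+04.
Re > 4000 → turbulent. ε/D = 1e-06/0.07103 = 1.41e-05; Haaland: 1/√f = -1.8 log₁₀[9.64e-07 + 0.00026] = 6.45, so f = 0.02404.

f ≈ 0.02404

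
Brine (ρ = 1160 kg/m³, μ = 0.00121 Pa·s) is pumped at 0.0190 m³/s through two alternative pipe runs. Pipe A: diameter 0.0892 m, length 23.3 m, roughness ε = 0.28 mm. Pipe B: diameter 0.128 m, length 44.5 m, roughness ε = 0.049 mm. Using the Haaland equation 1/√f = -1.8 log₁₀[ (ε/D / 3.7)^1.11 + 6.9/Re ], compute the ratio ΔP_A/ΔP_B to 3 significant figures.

ΔP_A/ΔP_B ≈ 4.73

Pipe A: V = Q/A = 0.019/0.006249 = 3.04 m/s; Re = 2.6e+05; ε/D = 0.00314; Haaland → f = 0.02701; ΔP_A = f(L/D)(ρV²/2) = 3.782e+04 Pa.
Pipe B: V = Q/A = 0.019/0.01287 = 1.477 m/s; Re = 1.812e+05; ε/D = 0.000383; Haaland → f = 0.01818; ΔP_B = f(L/D)(ρV²/2) = 7992 Pa.
ΔP_A/ΔP_B = 3.782e+04/7992 = 4.73.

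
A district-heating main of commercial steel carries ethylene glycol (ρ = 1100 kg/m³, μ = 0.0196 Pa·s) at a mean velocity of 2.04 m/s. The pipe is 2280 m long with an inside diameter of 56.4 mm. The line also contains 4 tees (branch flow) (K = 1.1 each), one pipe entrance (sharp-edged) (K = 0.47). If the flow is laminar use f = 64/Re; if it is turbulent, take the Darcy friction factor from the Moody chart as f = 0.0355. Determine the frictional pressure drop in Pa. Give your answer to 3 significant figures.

ΔP ≈ 3.30×10^6 Pa

Reynolds number Re = ρVD/μ = 1100 · 2.04 · 0.0564 / 0.0196 = 6457.
Re > 4000 → turbulent; use the Moody-chart value f = 0.0355.
Total minor-loss coefficient ΣK = 4·1.1 + 1·0.47 = 4.87.
ΔP = [f·L/D + ΣK]·(ρV²/2) = [0.0355·2280/0.0564 + 4.87]·(1100·2.04²/2) = [1435 + 4.87]·2289 = 3.296e+06 Pa.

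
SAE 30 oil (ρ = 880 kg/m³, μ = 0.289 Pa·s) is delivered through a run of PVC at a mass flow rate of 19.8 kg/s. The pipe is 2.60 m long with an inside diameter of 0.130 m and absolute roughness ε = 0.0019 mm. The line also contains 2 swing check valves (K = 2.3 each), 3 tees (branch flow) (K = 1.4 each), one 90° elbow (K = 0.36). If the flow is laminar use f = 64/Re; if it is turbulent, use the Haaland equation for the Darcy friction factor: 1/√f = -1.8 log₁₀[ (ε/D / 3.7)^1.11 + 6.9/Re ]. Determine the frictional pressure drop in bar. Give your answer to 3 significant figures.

A = πD²/4 = π(0.13)²/4 = 0.01327 m²; mean velocity V = ṁ/(ρA) = 19.8/(880 · 0.01327) = 1.695 m/s.
Reynolds number Re = ρVD/μ = 880 · 1.695 · 0.13 / 0.289 = 671.
Re < 2300 → laminar flow, so f = 64/Re = 64/671 = 0.09538 (the turbulent correlation is not needed).
Total minor-loss coefficient ΣK = 2·2.3 + 3·1.4 + 1·0.36 = 9.16.
ΔP = [f·L/D + ΣK]·(ρV²/2) = [0.09538·2.6/0.13 + 9.16]·(880·1.695²/2) = [1.908 + 9.16]·1264 = 1.399e+04 Pa.
ΔP = 1.399e+04 Pa = 0.140 bar.

ΔP ≈ 0.140 bar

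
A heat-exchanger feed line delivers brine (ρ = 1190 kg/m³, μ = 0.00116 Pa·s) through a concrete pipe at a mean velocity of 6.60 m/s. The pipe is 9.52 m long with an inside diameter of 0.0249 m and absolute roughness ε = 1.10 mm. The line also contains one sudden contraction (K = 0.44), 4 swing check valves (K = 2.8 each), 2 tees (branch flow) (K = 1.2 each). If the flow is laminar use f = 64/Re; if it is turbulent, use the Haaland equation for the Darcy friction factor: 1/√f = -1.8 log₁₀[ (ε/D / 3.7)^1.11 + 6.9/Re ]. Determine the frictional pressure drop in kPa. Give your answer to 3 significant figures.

ΔP ≈ 1040 kPa

Reynolds number Re = ρVD/μ = 1190 · 6.6 · 0.0249 / 0.00116 = 1.686e+05.
Re > 4000 → turbulent. Relative roughness ε/D = 0.0011/0.0249 = 0.0442. Haaland: 1/√f = -1.8 log₁₀[(0.0442/3.7)^1.11 + 6.9/1.686e+05] = -1.8 log₁₀[0.00734 + 4.09e-05] = 3.838, so f = 0.06789.
Total minor-loss coefficient ΣK = 1·0.44 + 4·2.8 + 2·1.2 = 14.
ΔP = [f·L/D + ΣK]·(ρV²/2) = [0.06789·9.52/0.0249 + 14]·(1190·6.6²/2) = [25.96 + 14]·2.592e+04 = 1.037e+06 Pa.
ΔP = 1.037e+06 Pa = 1040 kPa.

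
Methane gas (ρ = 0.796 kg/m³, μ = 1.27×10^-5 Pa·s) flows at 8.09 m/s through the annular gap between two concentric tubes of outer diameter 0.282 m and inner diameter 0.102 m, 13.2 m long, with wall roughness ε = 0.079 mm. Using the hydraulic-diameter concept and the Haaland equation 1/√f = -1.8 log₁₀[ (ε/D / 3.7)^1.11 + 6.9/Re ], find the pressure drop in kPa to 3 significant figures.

Hydraulic diameter D_h = 4A/P = D_o - D_i = 0.282 - 0.102 = 0.18 m.
Re = ρVD_h/μ = 0.796·8.09·0.18/1.27e-05 = 9.127e+04.
ε/D_h = 7.9e-05/0.18 = 0.000439; Haaland gives 1/√f = -1.8 log₁₀[4.39e-05+7.56e-05] = 7.061, so f = 0.02006.
ΔP = f(L/D_h)(ρV²/2) = 0.02006·13.2/0.18·26.05 = 38.31 Pa.
ΔP = 0.0383 kPa.

ΔP ≈ 0.0383 kPa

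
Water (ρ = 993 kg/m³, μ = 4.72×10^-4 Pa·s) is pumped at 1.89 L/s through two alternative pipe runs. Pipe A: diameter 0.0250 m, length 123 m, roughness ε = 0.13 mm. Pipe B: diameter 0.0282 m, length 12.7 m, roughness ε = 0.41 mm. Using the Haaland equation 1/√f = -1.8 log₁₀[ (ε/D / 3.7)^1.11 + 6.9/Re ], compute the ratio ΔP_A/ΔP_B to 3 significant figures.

ΔP_A/ΔP_B ≈ 12.7

Pipe A: V = Q/A = 0.00189/0.0004909 = 3.85 m/s; Re = 2.025e+05; ε/D = 0.0052; Haaland → f = 0.03121; ΔP_A = f(L/D)(ρV²/2) = 1.13e+06 Pa.
Pipe B: V = Q/A = 0.00189/0.0006246 = 3.026 m/s; Re = 1.795e+05; ε/D = 0.0145; Haaland → f = 0.04354; ΔP_B = f(L/D)(ρV²/2) = 8.914e+04 Pa.
ΔP_A/ΔP_B = 1.13e+06/8.914e+04 = 12.7.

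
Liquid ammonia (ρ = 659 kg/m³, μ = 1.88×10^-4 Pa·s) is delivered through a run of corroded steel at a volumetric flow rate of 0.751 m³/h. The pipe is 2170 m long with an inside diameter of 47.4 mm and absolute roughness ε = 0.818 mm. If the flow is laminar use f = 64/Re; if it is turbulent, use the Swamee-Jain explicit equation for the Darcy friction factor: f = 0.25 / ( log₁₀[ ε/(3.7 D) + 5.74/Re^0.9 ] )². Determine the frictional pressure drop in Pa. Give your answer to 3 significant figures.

Q = 0.751 m³/h = 0.751/3600 = 0.0002086 m³/s.
Cross-sectional area A = πD²/4 = π(0.0474)²/4 = 0.001765 m²; mean velocity V = Q/A = 0.0002086/0.001765 = 0.1182 m/s.
Reynolds number Re = ρVD/μ = 659 · 0.1182 · 0.0474 / 0.000188 = 1.964e+04.
Re > 4000 → turbulent. Relative roughness ε/D = 0.000818/0.0474 = 0.0173. Swamee-Jain: f = 0.25/(log₁₀[0.0173/3.7 + 5.74/1.964e+04^0.9])² = 0.25/(log₁₀[0.00466 + 0.000785])² = 0.25/(-2.264)² = 0.04879.
Darcy-Weisbach: ΔP = f(L/D)(ρV²/2) = 0.04879·(2170/0.0474)·(659·0.1182²/2) = 0.04879·4.578e+04·4.605 = 1.029e+04 Pa.

ΔP ≈ 10300 Pa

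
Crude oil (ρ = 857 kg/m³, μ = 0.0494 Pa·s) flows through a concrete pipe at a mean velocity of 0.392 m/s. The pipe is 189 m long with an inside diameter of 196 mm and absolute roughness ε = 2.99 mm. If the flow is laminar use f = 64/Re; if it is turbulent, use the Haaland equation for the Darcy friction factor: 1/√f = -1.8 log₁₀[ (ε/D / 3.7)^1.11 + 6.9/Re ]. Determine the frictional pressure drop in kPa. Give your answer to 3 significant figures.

ΔP ≈ 3.05 kPa

Reynolds number Re = ρVD/μ = 857 · 0.392 · 0.196 / 0.0494 = 1333.
Re < 2300 → laminar flow, so f = 64/Re = 64/1333 = 0.04802 (the turbulent correlation is not needed).
Darcy-Weisbach: ΔP = f(L/D)(ρV²/2) = 0.04802·(189/0.196)·(857·0.392²/2) = 0.04802·964.3·65.85 = 3049 Pa.
ΔP = 3049 Pa = 3.05 kPa.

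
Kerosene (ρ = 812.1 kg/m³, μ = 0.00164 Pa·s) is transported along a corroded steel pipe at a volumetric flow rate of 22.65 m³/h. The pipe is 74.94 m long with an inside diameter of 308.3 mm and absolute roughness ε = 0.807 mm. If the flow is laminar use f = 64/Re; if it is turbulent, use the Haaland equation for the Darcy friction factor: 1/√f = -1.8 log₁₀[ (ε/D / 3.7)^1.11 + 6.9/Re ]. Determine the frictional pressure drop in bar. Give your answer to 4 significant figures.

Q = 22.65 m³/h = 22.65/3600 = 0.006292 m³/s.
Cross-sectional area A = πD²/4 = π(0.3083)²/4 = 0.07465 m²; mean velocity V = Q/A = 0.006292/0.07465 = 0.08428 m/s.
Reynolds number Re = ρVD/μ = 812.1 · 0.08428 · 0.3083 / 0.00164 = 1.287e+04.
Re > 4000 → turbulent. Relative roughness ε/D = 0.000807/0.3083 = 0.00262. Haaland: 1/√f = -1.8 log₁₀[(0.00262/3.7)^1.11 + 6.9/1.287e+04] = -1.8 log₁₀[0.000319 + 0.000536] = 5.523, so f = 0.03279.
Darcy-Weisbach: ΔP = f(L/D)(ρV²/2) = 0.03279·(74.94/0.3083)·(812.1·0.08428²/2) = 0.03279·243.1·2.884 = 22.99 Pa.
ΔP = 22.99 Pa = 2.299×10^-4 bar.

ΔP ≈ 2.299×10^-4 bar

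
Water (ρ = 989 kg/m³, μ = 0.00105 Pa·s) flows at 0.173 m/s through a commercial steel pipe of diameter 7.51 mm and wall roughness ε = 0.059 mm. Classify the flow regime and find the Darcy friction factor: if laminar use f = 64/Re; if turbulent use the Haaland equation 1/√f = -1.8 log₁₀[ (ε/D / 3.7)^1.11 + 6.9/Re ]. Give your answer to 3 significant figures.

Re = ρVD/μ = 989·0.173·0.00751/0.00105 = 1224.
Re < 2300 → laminar, so f = 64/Re = 0.0523 (roughness is irrelevant in laminar flow).

f ≈ 0.0523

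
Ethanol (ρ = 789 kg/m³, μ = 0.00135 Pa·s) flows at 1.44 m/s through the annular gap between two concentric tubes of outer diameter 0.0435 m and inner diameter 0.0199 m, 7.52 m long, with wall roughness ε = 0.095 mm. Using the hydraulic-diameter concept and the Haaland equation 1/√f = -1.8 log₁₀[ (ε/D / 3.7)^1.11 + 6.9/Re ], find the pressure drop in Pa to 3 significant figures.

Hydraulic diameter D_h = 4A/P = D_o - D_i = 0.0435 - 0.0199 = 0.0236 m.
Re = ρVD_h/μ = 789·1.44·0.0236/0.00135 = 1.986e+04.
ε/D_h = 9.5e-05/0.0236 = 0.00403; Haaland gives 1/√f = -1.8 log₁₀[0.000514+0.000347] = 5.517, so f = 0.03285.
ΔP = f(L/D_h)(ρV²/2) = 0.03285·7.52/0.0236·818 = 8564 Pa.

ΔP ≈ 8560 Pa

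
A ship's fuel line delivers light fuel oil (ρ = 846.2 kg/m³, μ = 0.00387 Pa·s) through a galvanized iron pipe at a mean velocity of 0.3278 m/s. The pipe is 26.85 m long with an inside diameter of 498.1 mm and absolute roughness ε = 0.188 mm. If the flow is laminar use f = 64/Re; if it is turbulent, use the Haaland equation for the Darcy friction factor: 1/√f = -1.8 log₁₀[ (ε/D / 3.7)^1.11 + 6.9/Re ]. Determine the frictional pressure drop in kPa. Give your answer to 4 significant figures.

ΔP ≈ 0.05716 kPa

Reynolds number Re = ρVD/μ = 846.2 · 0.3278 · 0.4981 / 0.00387 = 3.57e+04.
Re > 4000 → turbulent. Relative roughness ε/D = 0.000188/0.4981 = 0.000377. Haaland: 1/√f = -1.8 log₁₀[(0.000377/3.7)^1.11 + 6.9/3.57e+04] = -1.8 log₁₀[3.71e-05 + 0.000193] = 6.548, so f = 0.02333.
Darcy-Weisbach: ΔP = f(L/D)(ρV²/2) = 0.02333·(26.85/0.4981)·(846.2·0.3278²/2) = 0.02333·53.9·45.46 = 57.16 Pa.
ΔP = 57.16 Pa = 0.05716 kPa.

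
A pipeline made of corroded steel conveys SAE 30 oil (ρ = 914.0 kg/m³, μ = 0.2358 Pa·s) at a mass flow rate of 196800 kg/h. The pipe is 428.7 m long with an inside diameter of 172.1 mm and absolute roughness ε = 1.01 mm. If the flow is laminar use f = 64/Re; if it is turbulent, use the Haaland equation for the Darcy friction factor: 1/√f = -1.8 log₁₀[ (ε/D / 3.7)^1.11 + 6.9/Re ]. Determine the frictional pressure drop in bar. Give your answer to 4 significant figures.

ΔP ≈ 2.808 bar

ṁ = 196800 kg/h = 196800/3600 = 54.67 kg/s.
A = πD²/4 = π(0.1721)²/4 = 0.02326 m²; mean velocity V = ṁ/(ρA) = 54.67/(914 · 0.02326) = 2.571 m/s.
Reynolds number Re = ρVD/μ = 914 · 2.571 · 0.1721 / 0.236 = 1715.
Re < 2300 → laminar flow, so f = 64/Re = 64/1715 = 0.03731 (the turbulent correlation is not needed).
Darcy-Weisbach: ΔP = f(L/D)(ρV²/2) = 0.03731·(428.7/0.1721)·(914·2.571²/2) = 0.03731·2491·3021 = 2.808e+05 Pa.
ΔP = 2.808e+05 Pa = 2.808 bar.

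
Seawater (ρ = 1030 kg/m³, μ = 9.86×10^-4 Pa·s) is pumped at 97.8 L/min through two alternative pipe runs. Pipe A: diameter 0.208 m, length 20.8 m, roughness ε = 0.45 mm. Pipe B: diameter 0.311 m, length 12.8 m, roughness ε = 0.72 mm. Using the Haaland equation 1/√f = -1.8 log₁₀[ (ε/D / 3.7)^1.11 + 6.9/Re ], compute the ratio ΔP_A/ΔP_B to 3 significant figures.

Pipe A: V = Q/A = 0.00163/0.03398 = 0.04797 m/s; Re = 1.042e+04; ε/D = 0.00216; Haaland → f = 0.03348; ΔP_A = f(L/D)(ρV²/2) = 3.967 Pa.
Pipe B: V = Q/A = 0.00163/0.07596 = 0.02146 m/s; Re = 6971; ε/D = 0.00232; Haaland → f = 0.03678; ΔP_B = f(L/D)(ρV²/2) = 0.3589 Pa.
ΔP_A/ΔP_B = 3.967/0.3589 = 11.1.

ΔP_A/ΔP_B ≈ 11.1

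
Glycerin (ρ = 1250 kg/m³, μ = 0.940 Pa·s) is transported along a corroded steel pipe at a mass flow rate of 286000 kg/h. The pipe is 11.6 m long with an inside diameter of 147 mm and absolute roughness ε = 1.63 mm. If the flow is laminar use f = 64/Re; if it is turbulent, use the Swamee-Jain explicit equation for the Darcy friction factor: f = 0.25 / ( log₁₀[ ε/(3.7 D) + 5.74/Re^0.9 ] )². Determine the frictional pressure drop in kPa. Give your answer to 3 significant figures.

ΔP ≈ 60.5 kPa

ṁ = 286000 kg/h = 286000/3600 = 79.44 kg/s.
A = πD²/4 = π(0.147)²/4 = 0.01697 m²; mean velocity V = ṁ/(ρA) = 79.44/(1250 · 0.01697) = 3.745 m/s.
Reynolds number Re = ρVD/μ = 1250 · 3.745 · 0.147 / 0.94 = 732.
Re < 2300 → laminar flow, so f = 64/Re = 64/732 = 0.08743 (the turbulent correlation is not needed).
Darcy-Weisbach: ΔP = f(L/D)(ρV²/2) = 0.08743·(11.6/0.147)·(1250·3.745²/2) = 0.08743·78.91·8765 = 6.047e+04 Pa.
ΔP = 6.047e+04 Pa = 60.5 kPa.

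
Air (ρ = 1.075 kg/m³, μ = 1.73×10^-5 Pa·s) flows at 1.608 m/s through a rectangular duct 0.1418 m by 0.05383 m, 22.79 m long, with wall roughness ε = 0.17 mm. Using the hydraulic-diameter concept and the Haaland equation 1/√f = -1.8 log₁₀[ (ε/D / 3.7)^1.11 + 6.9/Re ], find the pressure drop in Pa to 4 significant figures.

ΔP ≈ 14.48 Pa

Hydraulic diameter D_h = 4A/P = 4·(0.1418·0.05383)/(2·(0.1418+0.05383)) = 0.03053/0.3913 = 0.07804 m.
Re = ρVD_h/μ = 1.075·1.608·0.07804/1.73e-05 = 7797.
ε/D_h = 0.00017/0.07804 = 0.00218; Haaland gives 1/√f = -1.8 log₁₀[0.00026+0.000885] = 5.294, so f = 0.03568.
ΔP = f(L/D_h)(ρV²/2) = 0.03568·22.79/0.07804·1.39 = 14.48 Pa.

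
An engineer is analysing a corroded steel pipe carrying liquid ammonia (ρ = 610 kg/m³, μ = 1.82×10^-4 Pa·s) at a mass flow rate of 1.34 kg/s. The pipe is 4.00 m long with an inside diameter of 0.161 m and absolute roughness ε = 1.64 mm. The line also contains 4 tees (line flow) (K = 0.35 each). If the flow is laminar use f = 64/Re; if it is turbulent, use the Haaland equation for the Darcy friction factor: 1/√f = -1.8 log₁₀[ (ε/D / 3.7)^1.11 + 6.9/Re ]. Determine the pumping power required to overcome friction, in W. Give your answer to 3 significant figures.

P ≈ 0.0185 W

A = πD²/4 = π(0.161)²/4 = 0.02036 m²; mean velocity V = ṁ/(ρA) = 1.34/(610 · 0.02036) = 0.1079 m/s.
Reynolds number Re = ρVD/μ = 610 · 0.1079 · 0.161 / 0.000182 = 5.823e+04.
Re > 4000 → turbulent. Relative roughness ε/D = 0.00164/0.161 = 0.0102. Haaland: 1/√f = -1.8 log₁₀[(0.0102/3.7)^1.11 + 6.9/5.823e+04] = -1.8 log₁₀[0.00144 + 0.000119] = 5.053, so f = 0.03916.
Total minor-loss coefficient ΣK = 4·0.35 = 1.4.
ΔP = [f·L/D + ΣK]·(ρV²/2) = [0.03916·4/0.161 + 1.4]·(610·0.1079²/2) = [0.9729 + 1.4]·3.551 = 8.426 Pa.
Q = ṁ/ρ = 1.34/610 = 0.002197 m³/s.
Pumping power P = QΔP = 0.002197·8.426 = 0.01851 W = 0.0185 W.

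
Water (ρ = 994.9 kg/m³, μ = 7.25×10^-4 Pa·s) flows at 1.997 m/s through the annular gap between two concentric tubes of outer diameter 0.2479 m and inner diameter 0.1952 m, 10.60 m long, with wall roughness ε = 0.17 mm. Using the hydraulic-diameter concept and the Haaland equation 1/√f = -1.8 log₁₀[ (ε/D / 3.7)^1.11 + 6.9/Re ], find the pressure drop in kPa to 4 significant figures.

Hydraulic diameter D_h = 4A/P = D_o - D_i = 0.2479 - 0.1952 = 0.0527 m.
Re = ρVD_h/μ = 994.9·1.997·0.0527/0.000725 = 1.444e+05.
ε/D_h = 0.00017/0.0527 = 0.00323; Haaland gives 1/√f = -1.8 log₁₀[0.000402+4.78e-05] = 6.025, so f = 0.02755.
ΔP = f(L/D_h)(ρV²/2) = 0.02755·10.6/0.0527·1984 = 1.099e+04 Pa.
ΔP = 10.99 kPa.

ΔP ≈ 10.99 kPa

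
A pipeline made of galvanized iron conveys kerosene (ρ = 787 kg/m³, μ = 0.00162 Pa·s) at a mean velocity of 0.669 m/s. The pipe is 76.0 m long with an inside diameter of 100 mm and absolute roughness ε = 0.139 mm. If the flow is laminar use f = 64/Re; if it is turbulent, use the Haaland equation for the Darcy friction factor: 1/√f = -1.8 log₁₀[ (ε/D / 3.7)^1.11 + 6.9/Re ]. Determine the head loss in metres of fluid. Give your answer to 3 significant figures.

h_f ≈ 0.454 m

Reynolds number Re = ρVD/μ = 787 · 0.669 · 0.1 / 0.00162 = 3.25e+04.
Re > 4000 → turbulent. Relative roughness ε/D = 0.000139/0.1 = 0.00139. Haaland: 1/√f = -1.8 log₁₀[(0.00139/3.7)^1.11 + 6.9/3.25e+04] = -1.8 log₁₀[0.000158 + 0.000212] = 6.177, so f = 0.02621.
Darcy-Weisbach: ΔP = f(L/D)(ρV²/2) = 0.02621·(76/0.1)·(787·0.669²/2) = 0.02621·760·176.1 = 3508 Pa.
Head loss h_f = ΔP/(ρg) = 3508/(787·9.81) = 0.454 m.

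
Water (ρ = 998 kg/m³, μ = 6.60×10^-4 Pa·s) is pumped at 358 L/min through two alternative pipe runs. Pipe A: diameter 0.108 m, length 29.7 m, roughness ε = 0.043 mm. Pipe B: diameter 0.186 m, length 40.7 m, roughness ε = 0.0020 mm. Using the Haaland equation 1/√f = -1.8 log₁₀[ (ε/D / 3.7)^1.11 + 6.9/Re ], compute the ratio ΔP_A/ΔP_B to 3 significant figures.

Pipe A: V = Q/A = 0.005967/0.009161 = 0.6513 m/s; Re = 1.064e+05; ε/D = 0.000398; Haaland → f = 0.01947; ΔP_A = f(L/D)(ρV²/2) = 1133 Pa.
Pipe B: V = Q/A = 0.005967/0.02717 = 0.2196 m/s; Re = 6.176e+04; ε/D = 1.08e-05; Haaland → f = 0.01979; ΔP_B = f(L/D)(ρV²/2) = 104.2 Pa.
ΔP_A/ΔP_B = 1133/104.2 = 10.9.

ΔP_A/ΔP_B ≈ 10.9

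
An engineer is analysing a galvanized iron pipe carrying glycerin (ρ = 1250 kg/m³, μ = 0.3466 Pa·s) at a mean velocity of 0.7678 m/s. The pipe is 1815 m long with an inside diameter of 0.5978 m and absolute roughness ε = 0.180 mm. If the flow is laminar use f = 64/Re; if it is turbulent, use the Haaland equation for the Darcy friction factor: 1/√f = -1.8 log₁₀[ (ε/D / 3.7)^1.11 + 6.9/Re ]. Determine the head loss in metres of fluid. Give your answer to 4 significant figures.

Reynolds number Re = ρVD/μ = 1250 · 0.7678 · 0.5978 / 0.347 = 1655.
Re < 2300 → laminar flow, so f = 64/Re = 64/1655 = 0.03866 (the turbulent correlation is not needed).
Darcy-Weisbach: ΔP = f(L/D)(ρV²/2) = 0.03866·(1815/0.5978)·(1250·0.7678²/2) = 0.03866·3036·368.4 = 4.325e+04 Pa.
Head loss h_f = ΔP/(ρg) = 4.325e+04/(1250·9.81) = 3.527 m.

h_f ≈ 3.527 m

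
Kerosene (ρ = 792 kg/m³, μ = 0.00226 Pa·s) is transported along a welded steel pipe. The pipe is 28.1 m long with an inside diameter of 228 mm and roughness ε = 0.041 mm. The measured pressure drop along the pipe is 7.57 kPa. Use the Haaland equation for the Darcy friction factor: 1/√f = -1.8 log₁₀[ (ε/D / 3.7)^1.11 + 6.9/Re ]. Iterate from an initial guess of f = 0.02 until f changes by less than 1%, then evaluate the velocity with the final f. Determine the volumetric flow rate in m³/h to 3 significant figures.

Rearranging Darcy-Weisbach: V = √(2·ΔP·D/(f·L·ρ)). With ε/D = 4.1e-05/0.228 = 0.00018, iterate starting from f = 0.02:
  f = 0.02 → V = √(2·7570·0.228/(0.02·28.1·792)) = 2.785 m/s; Re = ρVD/μ = 2.225e+05; f → 0.0165
  f = 0.0165 → V = 3.066 m/s; Re = 2.45e+05; f → 0.0163
  f = 0.0163 → V = 3.085 m/s; Re = 2.465e+05; f → 0.01628
Converged (Δf/f < 1%). With the final f = 0.01628: V = √(2·7570·0.228/(0.01628·28.1·792)) = 3.086 m/s.
Q = V·A = 3.086·(π/4·0.228²) = 0.126 m³/s = 454 m³/h.

Q ≈ 454 m³/h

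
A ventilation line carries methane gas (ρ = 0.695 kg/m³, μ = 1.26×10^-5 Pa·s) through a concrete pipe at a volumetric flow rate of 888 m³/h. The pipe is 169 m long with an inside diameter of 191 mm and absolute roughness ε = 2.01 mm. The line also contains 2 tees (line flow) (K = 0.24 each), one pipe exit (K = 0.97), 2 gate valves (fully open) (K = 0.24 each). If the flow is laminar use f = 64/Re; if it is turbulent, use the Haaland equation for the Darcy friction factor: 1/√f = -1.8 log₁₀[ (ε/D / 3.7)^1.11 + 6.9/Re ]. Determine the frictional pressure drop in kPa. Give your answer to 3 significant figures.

ΔP ≈ 0.944 kPa

Q = 888 m³/h = 888/3600 = 0.2467 m³/s.
Cross-sectional area A = πD²/4 = π(0.191)²/4 = 0.02865 m²; mean velocity V = Q/A = 0.2467/0.02865 = 8.609 m/s.
Reynolds number Re = ρVD/μ = 0.695 · 8.609 · 0.191 / 1.26e-05 = 9.07e+04.
Re > 4000 → turbulent. Relative roughness ε/D = 0.00201/0.191 = 0.0105. Haaland: 1/√f = -1.8 log₁₀[(0.0105/3.7)^1.11 + 6.9/9.07e+04] = -1.8 log₁₀[0.00149 + 7.61e-05] = 5.048, so f = 0.03924.
Total minor-loss coefficient ΣK = 2·0.24 + 1·0.97 + 2·0.24 = 1.93.
ΔP = [f·L/D + ΣK]·(ρV²/2) = [0.03924·169/0.191 + 1.93]·(0.695·8.609²/2) = [34.72 + 1.93]·25.76 = 944 Pa.
ΔP = 944 Pa = 0.944 kPa.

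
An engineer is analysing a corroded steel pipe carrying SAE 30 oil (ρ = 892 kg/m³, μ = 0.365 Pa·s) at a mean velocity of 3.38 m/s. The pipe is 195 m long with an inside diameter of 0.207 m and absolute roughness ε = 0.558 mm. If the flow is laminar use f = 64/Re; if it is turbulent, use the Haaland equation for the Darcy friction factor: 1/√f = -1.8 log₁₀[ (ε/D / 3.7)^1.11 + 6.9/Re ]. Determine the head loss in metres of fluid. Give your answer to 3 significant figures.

h_f ≈ 20.5 m

Reynolds number Re = ρVD/μ = 892 · 3.38 · 0.207 / 0.365 = 1710.
Re < 2300 → laminar flow, so f = 64/Re = 64/1710 = 0.03743 (the turbulent correlation is not needed).
Darcy-Weisbach: ΔP = f(L/D)(ρV²/2) = 0.03743·(195/0.207)·(892·3.38²/2) = 0.03743·942·5095 = 1.797e+05 Pa.
Head loss h_f = ΔP/(ρg) = 1.797e+05/(892·9.81) = 20.5 m.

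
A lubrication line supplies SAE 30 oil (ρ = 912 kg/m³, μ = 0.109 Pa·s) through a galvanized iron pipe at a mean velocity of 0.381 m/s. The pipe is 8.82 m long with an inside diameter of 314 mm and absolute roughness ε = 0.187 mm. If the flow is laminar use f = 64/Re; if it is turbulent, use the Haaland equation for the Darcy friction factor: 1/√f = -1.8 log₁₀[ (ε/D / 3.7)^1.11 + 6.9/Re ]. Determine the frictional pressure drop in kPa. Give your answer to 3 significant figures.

Reynolds number Re = ρVD/μ = 912 · 0.381 · 0.314 / 0.109 = 1001.
Re < 2300 → laminar flow, so f = 64/Re = 64/1001 = 0.06394 (the turbulent correlation is not needed).
Darcy-Weisbach: ΔP = f(L/D)(ρV²/2) = 0.06394·(8.82/0.314)·(912·0.381²/2) = 0.06394·28.09·66.19 = 118.9 Pa.
ΔP = 118.9 Pa = 0.119 kPa.

ΔP ≈ 0.119 kPa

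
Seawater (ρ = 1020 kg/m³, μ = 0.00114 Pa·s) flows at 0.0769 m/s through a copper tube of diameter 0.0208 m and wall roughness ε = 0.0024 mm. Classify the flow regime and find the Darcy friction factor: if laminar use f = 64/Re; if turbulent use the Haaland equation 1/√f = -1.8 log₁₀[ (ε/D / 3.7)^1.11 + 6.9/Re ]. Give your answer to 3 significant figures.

Re = ρVD/μ = 1020·0.0769·0.0208/0.00114 = 1431.
Re < 2300 → laminar, so f = 64/Re = 0.04472 (roughness is irrelevant in laminar flow).

f ≈ 0.0447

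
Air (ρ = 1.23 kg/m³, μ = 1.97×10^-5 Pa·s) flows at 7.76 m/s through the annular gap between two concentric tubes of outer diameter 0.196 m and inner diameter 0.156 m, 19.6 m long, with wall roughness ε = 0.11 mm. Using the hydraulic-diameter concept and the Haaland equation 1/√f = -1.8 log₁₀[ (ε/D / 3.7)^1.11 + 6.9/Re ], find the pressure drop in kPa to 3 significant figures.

Hydraulic diameter D_h = 4A/P = D_o - D_i = 0.196 - 0.156 = 0.04 m.
Re = ρVD_h/μ = 1.23·7.76·0.04/1.97e-05 = 1.938e+04.
ε/D_h = 0.00011/0.04 = 0.00275; Haaland gives 1/√f = -1.8 log₁₀[0.000336+0.000356] = 5.687, so f = 0.03092.
ΔP = f(L/D_h)(ρV²/2) = 0.03092·19.6/0.04·37.03 = 561 Pa.
ΔP = 0.561 kPa.

ΔP ≈ 0.561 kPa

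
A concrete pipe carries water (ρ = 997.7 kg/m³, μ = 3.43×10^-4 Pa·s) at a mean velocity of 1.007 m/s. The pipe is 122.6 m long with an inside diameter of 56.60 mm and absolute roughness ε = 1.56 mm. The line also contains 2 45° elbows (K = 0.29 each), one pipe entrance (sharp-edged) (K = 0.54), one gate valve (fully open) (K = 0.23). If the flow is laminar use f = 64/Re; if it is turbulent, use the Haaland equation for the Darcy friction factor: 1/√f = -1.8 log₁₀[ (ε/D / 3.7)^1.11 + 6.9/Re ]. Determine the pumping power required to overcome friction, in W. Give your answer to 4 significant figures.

Reynolds number Re = ρVD/μ = 997.7 · 1.007 · 0.0566 / 0.000343 = 1.658e+05.
Re > 4000 → turbulent. Relative roughness ε/D = 0.00156/0.0566 = 0.0276. Haaland: 1/√f = -1.8 log₁₀[(0.0276/3.7)^1.11 + 6.9/1.658e+05] = -1.8 log₁₀[0.00435 + 4.16e-05] = 4.244, so f = 0.05552.
Total minor-loss coefficient ΣK = 2·0.29 + 1·0.54 + 1·0.23 = 1.35.
ΔP = [f·L/D + ΣK]·(ρV²/2) = [0.05552·122.6/0.0566 + 1.35]·(997.7·1.007²/2) = [120.3 + 1.35]·505.9 = 6.152e+04 Pa.
Q = V·A = 1.007·0.002516 = 0.002534 m³/s.
Pumping power P = QΔP = 0.002534·6.152e+04 = 155.86 W = 155.9 W.

P ≈ 155.9 W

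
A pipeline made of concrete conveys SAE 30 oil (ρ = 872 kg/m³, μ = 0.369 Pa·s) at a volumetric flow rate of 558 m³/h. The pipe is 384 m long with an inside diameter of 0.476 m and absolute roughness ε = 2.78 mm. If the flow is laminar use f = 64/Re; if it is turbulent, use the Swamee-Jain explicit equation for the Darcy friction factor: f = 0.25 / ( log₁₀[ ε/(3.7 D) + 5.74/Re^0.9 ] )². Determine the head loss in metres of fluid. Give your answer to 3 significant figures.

Q = 558 m³/h = 558/3600 = 0.155 m³/s.
Cross-sectional area A = πD²/4 = π(0.476)²/4 = 0.178 m²; mean velocity V = Q/A = 0.155/0.178 = 0.871 m/s.
Reynolds number Re = ρVD/μ = 872 · 0.871 · 0.476 / 0.369 = 979.8.
Re < 2300 → laminar flow, so f = 64/Re = 64/979.8 = 0.06532 (the turbulent correlation is not needed).
Darcy-Weisbach: ΔP = f(L/D)(ρV²/2) = 0.06532·(384/0.476)·(872·0.871²/2) = 0.06532·806.7·330.8 = 1.743e+04 Pa.
Head loss h_f = ΔP/(ρg) = 1.743e+04/(872·9.81) = 2.04 m.

h_f ≈ 2.04 m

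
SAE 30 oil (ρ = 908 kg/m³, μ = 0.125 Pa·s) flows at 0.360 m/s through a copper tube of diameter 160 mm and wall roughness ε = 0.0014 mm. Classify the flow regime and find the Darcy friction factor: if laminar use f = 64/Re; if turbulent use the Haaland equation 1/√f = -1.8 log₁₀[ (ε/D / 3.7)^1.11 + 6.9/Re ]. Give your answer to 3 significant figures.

f ≈ 0.153

Re = ρVD/μ = 908·0.36·0.16/0.125 = 418.4.
Re < 2300 → laminar, so f = 64/Re = 0.153 (roughness is irrelevant in laminar flow).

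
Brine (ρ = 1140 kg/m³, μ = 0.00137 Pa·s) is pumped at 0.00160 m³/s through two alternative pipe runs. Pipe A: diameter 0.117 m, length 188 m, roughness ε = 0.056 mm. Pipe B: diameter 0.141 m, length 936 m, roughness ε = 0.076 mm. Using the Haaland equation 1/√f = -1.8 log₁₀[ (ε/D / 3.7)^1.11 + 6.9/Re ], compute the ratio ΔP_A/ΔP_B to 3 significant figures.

ΔP_A/ΔP_B ≈ 0.486

Pipe A: V = Q/A = 0.0016/0.01075 = 0.1488 m/s; Re = 1.449e+04; ε/D = 0.000479; Haaland → f = 0.02868; ΔP_A = f(L/D)(ρV²/2) = 581.9 Pa.
Pipe B: V = Q/A = 0.0016/0.01561 = 0.1025 m/s; Re = 1.202e+04; ε/D = 0.000539; Haaland → f = 0.03012; ΔP_B = f(L/D)(ρV²/2) = 1197 Pa.
ΔP_A/ΔP_B = 581.9/1197 = 0.486.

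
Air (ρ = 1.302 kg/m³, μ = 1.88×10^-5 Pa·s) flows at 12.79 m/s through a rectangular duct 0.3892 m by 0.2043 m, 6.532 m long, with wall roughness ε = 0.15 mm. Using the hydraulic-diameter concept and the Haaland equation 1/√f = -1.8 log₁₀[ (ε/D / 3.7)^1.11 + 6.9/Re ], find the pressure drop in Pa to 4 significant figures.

Hydraulic diameter D_h = 4A/P = 4·(0.3892·0.2043)/(2·(0.3892+0.2043)) = 0.3181/1.187 = 0.2679 m.
Re = ρVD_h/μ = 1.302·12.79·0.2679/1.88e-05 = 2.373e+05.
ε/D_h = 0.00015/0.2679 = 0.00056; Haaland gives 1/√f = -1.8 log₁₀[5.75e-05+2.91e-05] = 7.313, so f = 0.0187.
ΔP = f(L/D_h)(ρV²/2) = 0.0187·6.532/0.2679·106.5 = 48.55 Pa.

ΔP ≈ 48.55 Pa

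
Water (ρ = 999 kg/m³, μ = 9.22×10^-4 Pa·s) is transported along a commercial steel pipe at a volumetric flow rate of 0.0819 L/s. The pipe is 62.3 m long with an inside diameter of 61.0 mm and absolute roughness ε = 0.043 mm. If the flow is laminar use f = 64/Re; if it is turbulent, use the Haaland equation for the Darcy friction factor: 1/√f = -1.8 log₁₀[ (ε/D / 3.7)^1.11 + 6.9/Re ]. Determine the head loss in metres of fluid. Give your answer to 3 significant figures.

Q = 0.0819 L/s = 0.0819/1000 = 8.19e-05 m³/s.
Cross-sectional area A = πD²/4 = π(0.061)²/4 = 0.002922 m²; mean velocity V = Q/A = 8.19e-05/0.002922 = 0.02802 m/s.
Reynolds number Re = ρVD/μ = 999 · 0.02802 · 0.061 / 0.000922 = 1852.
Re < 2300 → laminar flow, so f = 64/Re = 64/1852 = 0.03455 (the turbulent correlation is not needed).
Darcy-Weisbach: ΔP = f(L/D)(ρV²/2) = 0.03455·(62.3/0.061)·(999·0.02802²/2) = 0.03455·1021·0.3923 = 13.84 Pa.
Head loss h_f = ΔP/(ρg) = 13.84/(999·9.81) = 0.00141 m.

h_f ≈ 0.00141 m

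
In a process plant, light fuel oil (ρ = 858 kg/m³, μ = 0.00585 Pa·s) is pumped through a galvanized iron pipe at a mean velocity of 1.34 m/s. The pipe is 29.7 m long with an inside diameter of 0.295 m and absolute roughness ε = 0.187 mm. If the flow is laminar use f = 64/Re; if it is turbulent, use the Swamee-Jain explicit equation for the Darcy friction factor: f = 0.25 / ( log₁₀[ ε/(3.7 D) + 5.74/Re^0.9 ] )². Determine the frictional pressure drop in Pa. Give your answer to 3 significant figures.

Reynolds number Re = ρVD/μ = 858 · 1.34 · 0.295 / 0.00585 = 5.798e+04.
Re > 4000 → turbulent. Relative roughness ε/D = 0.000187/0.295 = 0.000634. Swamee-Jain: f = 0.25/(log₁₀[0.000634/3.7 + 5.74/5.798e+04^0.9])² = 0.25/(log₁₀[0.000171 + 0.000296])² = 0.25/(-3.33)² = 0.02255.
Darcy-Weisbach: ΔP = f(L/D)(ρV²/2) = 0.02255·(29.7/0.295)·(858·1.34²/2) = 0.02255·100.7·770.3 = 1749 Pa.

ΔP ≈ 1750 Pa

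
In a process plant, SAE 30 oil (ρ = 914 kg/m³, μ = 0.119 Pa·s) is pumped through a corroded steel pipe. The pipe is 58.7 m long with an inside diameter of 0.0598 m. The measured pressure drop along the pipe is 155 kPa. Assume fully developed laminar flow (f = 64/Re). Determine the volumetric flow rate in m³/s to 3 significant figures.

For laminar flow, f = 64/Re with Re = ρVD/μ, so Darcy-Weisbach reduces to ΔP = 32μLV/D². Solving for V: V = ΔP·D²/(32μL) = 1.55e+05·(0.0598)²/(32·0.119·58.7) = 2.48 m/s.
Check: Re = ρVD/μ = 914·2.48·0.0598/0.119 = 1139 < 2300, so the laminar assumption holds.
Q = V·A = 2.48·(π/4·0.0598²) = 0.006965 m³/s = 0.00696 m³/s.

Q ≈ 0.00696 m³/s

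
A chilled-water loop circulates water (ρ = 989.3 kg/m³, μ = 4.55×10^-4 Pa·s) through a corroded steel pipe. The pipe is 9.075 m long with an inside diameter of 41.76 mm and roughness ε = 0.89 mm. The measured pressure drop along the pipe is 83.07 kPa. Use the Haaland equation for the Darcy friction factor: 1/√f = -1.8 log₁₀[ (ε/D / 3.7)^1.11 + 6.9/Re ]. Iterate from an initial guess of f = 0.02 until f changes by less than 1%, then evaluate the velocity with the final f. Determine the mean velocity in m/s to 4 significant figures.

V ≈ 3.930 m/s

Rearranging Darcy-Weisbach: V = √(2·ΔP·D/(f·L·ρ)). With ε/D = 0.00089/0.04176 = 0.0213, iterate starting from f = 0.02:
  f = 0.02 → V = √(2·8.307e+04·0.04176/(0.02·9.075·989.3)) = 6.216 m/s; Re = ρVD/μ = 5.644e+05; f → 0.05001
  f = 0.05001 → V = 3.931 m/s; Re = 3.569e+05; f → 0.05005
Converged (Δf/f < 1%). With the final f = 0.05005: V = √(2·8.307e+04·0.04176/(0.05005·9.075·989.3)) = 3.93 m/s.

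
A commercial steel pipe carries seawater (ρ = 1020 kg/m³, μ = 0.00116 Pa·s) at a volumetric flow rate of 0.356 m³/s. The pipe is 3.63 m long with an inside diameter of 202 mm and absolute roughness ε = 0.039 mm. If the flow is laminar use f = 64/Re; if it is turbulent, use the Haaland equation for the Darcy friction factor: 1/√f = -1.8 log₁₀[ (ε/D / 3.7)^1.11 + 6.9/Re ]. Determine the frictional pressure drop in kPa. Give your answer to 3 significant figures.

ΔP ≈ 16.0 kPa

Cross-sectional area A = πD²/4 = π(0.202)²/4 = 0.03205 m²; mean velocity V = Q/A = 0.356/0.03205 = 11.11 m/s.
Reynolds number Re = ρVD/μ = 1020 · 11.11 · 0.202 / 0.00116 = 1.973e+06.
Re > 4000 → turbulent. Relative roughness ε/D = 3.9e-05/0.202 = 0.000193. Haaland: 1/√f = -1.8 log₁₀[(0.000193/3.7)^1.11 + 6.9/1.973e+06] = -1.8 log₁₀[1.76e-05 + 3.5e-06] = 8.415, so f = 0.01412.
Darcy-Weisbach: ΔP = f(L/D)(ρV²/2) = 0.01412·(3.63/0.202)·(1020·11.11²/2) = 0.01412·17.97·6.293e+04 = 1.597e+04 Pa.
ΔP = 1.597e+04 Pa = 16.0 kPa.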